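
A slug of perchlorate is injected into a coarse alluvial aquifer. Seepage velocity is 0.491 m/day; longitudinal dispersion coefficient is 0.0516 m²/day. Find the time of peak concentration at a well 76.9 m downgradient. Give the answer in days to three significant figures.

For the 1D instantaneous-source solution, setting ∂C/∂t = 0 at fixed x gives v²t² + 2Dt − x² = 0, so t = (√(D² + v²x²) − D)/v².
√(D² + v²x²) = √(0.0516² + 0.491² × 76.9²) = 37.76; v² = 0.241081.
t = (37.76 − 0.0516)/0.241081 = 156 days (vs. the pure-advection estimate x/v = 157 d).

156 days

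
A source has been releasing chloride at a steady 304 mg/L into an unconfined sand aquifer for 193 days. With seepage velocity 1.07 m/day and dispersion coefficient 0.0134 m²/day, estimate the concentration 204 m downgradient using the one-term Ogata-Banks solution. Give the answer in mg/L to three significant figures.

For a continuous step input, C/C₀ ≈ ½·erfc((x−vt)/(2√(Dt))).
vt = 1.07 × 193 = 206.51 m and 2√(Dt) = 2√(0.0134 × 193) = 3.216 m.
Argument (x−vt)/(2√(Dt)) = (204 − 206.51)/3.216 = -0.7805; ½·erfc(-0.7805) = 0.8652.
C = 304 × 0.8652 = 263 mg/L.

263 mg/L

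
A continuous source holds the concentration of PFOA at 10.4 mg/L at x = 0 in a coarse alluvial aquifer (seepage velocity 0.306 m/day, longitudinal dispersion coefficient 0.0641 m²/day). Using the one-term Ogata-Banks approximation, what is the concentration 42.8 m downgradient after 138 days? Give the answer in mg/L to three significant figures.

For a continuous step input, C/C₀ ≈ ½·erfc((x−vt)/(2√(Dt))).
vt = 0.306 × 138 = 42.228 m and 2√(Dt) = 2√(0.0641 × 138) = 5.948 m.
Argument (x−vt)/(2√(Dt)) = (42.8 − 42.228)/5.948 = 0.09617; ½·erfc(0.09617) = 0.4459.
C = 10.4 × 0.4459 = 4.64 mg/L.

4.64 mg/L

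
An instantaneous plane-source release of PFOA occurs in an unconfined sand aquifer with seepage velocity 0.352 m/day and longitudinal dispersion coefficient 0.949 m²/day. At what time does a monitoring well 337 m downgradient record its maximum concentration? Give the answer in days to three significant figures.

950 days

For the 1D instantaneous-source solution, setting ∂C/∂t = 0 at fixed x gives v²t² + 2Dt − x² = 0, so t = (√(D² + v²x²) − D)/v².
√(D² + v²x²) = √(0.949² + 0.352² × 337²) = 118.6; v² = 0.123904.
t = (118.6 − 0.949)/0.123904 = 950 days (vs. the pure-advection estimate x/v = 957 d).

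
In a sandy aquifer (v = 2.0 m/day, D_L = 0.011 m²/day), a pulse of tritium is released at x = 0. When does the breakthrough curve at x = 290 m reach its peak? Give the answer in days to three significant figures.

For the 1D instantaneous-source solution, setting ∂C/∂t = 0 at fixed x gives v²t² + 2Dt − x² = 0, so t = (√(D² + v²x²) − D)/v².
√(D² + v²x²) = √(0.011² + 2.0² × 290²) = 580.0; v² = 4.
t = (580.0 − 0.011)/4 = 145 days (vs. the pure-advection estimate x/v = 145 d).

145 days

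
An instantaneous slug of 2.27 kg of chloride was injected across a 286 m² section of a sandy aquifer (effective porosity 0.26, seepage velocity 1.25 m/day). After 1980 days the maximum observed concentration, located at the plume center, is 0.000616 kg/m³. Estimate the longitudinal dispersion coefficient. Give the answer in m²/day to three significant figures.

At the plume center C_max = M/(n_e·A·√(4πDt)), so D = M²/(4πt·(n_e·A·C_max)²).
n_e·A·C_max = 0.26 × 286 × 0.000616 = 0.04581 kg/m.
D = 2.27²/(4π × 1980 × 0.04581²) = 0.0987 m²/day.

0.0987 m²/day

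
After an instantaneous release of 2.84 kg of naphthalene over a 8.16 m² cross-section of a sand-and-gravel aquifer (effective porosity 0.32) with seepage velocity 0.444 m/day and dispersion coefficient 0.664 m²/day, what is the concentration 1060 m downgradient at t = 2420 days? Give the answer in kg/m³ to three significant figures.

For an instantaneous plane source, C(x,t) = M/(n_e·A·√(4πDt)) · exp(−(x−vt)²/(4Dt)), with n_e·A the pore (flow) area.
Plume center vt = 0.444 × 2420 = 1074.48 m, so the well at 1060 m is 14.48 m upgradient of the peak.
√(4πDt) = 142.1 m, giving peak height M/(n_e·A·√(4πDt)) = 2.84/(0.32 × 8.16 × 142.1) = 0.007654 kg/m³.
(x−vt)²/(4Dt) = (-14.48)²/(4 × 0.664 × 2420) = 0.03262; exp(−0.03262) = 0.9679.
C = 0.007654 × 0.9679 = 0.00741 kg/m³.

0.00741 kg/m³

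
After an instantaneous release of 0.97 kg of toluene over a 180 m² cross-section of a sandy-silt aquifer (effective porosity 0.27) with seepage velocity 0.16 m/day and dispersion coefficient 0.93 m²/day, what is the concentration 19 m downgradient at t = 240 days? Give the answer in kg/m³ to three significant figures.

0.000247 kg/m³

For an instantaneous plane source, C(x,t) = M/(n_e·A·√(4πDt)) · exp(−(x−vt)²/(4Dt)), with n_e·A the pore (flow) area.
Plume center vt = 0.16 × 240 = 38.4 m, so the well at 19 m is 19.4 m upgradient of the peak.
√(4πDt) = 52.96 m, giving peak height M/(n_e·A·√(4πDt)) = 0.97/(0.27 × 180 × 52.96) = 0.0003769 kg/m³.
(x−vt)²/(4Dt) = (-19.4)²/(4 × 0.93 × 240) = 0.4216; exp(−0.4216) = 0.6560.
C = 0.0003769 × 0.6560 = 0.000247 kg/m³.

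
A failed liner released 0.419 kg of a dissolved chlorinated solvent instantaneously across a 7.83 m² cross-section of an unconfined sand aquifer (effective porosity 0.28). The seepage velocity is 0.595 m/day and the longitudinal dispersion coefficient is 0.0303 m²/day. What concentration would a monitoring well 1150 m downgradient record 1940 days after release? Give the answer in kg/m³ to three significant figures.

0.00650 kg/m³

For an instantaneous plane source, C(x,t) = M/(n_e·A·√(4πDt)) · exp(−(x−vt)²/(4Dt)), with n_e·A the pore (flow) area.
Plume center vt = 0.595 × 1940 = 1154.3 m, so the well at 1150 m is 4.3 m upgradient of the peak.
√(4πDt) = 27.18 m, giving peak height M/(n_e·A·√(4πDt)) = 0.419/(0.28 × 7.83 × 27.18) = 0.007031 kg/m³.
(x−vt)²/(4Dt) = (-4.3)²/(4 × 0.0303 × 1940) = 0.07864; exp(−0.07864) = 0.9244.
C = 0.007031 × 0.9244 = 0.00650 kg/m³.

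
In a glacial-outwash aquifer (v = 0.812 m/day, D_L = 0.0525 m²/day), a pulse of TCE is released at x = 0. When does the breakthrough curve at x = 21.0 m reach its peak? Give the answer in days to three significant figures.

25.8 days

For the 1D instantaneous-source solution, setting ∂C/∂t = 0 at fixed x gives v²t² + 2Dt − x² = 0, so t = (√(D² + v²x²) − D)/v².
√(D² + v²x²) = √(0.0525² + 0.812² × 21.0²) = 17.05; v² = 0.659344.
t = (17.05 − 0.0525)/0.659344 = 25.8 days (vs. the pure-advection estimate x/v = 25.9 d).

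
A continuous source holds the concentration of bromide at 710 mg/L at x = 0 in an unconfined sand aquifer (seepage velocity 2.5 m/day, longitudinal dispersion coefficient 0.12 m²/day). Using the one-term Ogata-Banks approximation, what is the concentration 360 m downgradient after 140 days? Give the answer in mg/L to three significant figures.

For a continuous step input, C/C₀ ≈ ½·erfc((x−vt)/(2√(Dt))).
vt = 2.5 × 140 = 350 m and 2√(Dt) = 2√(0.12 × 140) = 8.198 m.
Argument (x−vt)/(2√(Dt)) = (360 − 350)/8.198 = 1.220; ½·erfc(1.220) = 0.04223.
C = 710 × 0.04223 = 30.0 mg/L.

30.0 mg/L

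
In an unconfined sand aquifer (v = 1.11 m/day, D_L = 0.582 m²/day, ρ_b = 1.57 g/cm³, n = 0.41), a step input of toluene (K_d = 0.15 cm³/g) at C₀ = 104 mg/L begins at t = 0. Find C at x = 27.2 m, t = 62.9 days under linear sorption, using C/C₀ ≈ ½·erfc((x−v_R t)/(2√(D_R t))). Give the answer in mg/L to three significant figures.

103 mg/L

Retardation factor R = 1 + ρ_b·K_d/n = 1 + 1.57 × 0.15/0.41 = 1.574.
Sorption retards both mechanisms: v_R = v/R = 0.7052 m/day, D_R = D/R = 0.3698 m²/day.
v_R·t = 0.7052 × 62.9 = 44.35708 m; 2√(D_R t) = 9.646 m; argument = (27.2 − 44.35708)/9.646 = -1.779.
C = C₀ × ½·erfc(-1.779) = 104 × 0.9941 = 103 mg/L.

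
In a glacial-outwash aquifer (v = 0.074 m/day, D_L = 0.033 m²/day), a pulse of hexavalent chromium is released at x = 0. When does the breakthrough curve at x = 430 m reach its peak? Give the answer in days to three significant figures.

For the 1D instantaneous-source solution, setting ∂C/∂t = 0 at fixed x gives v²t² + 2Dt − x² = 0, so t = (√(D² + v²x²) − D)/v².
√(D² + v²x²) = √(0.033² + 0.074² × 430²) = 31.82; v² = 0.005476.
t = (31.82 − 0.033)/0.005476 = 5800 days (vs. the pure-advection estimate x/v = 5810 d).

5800 days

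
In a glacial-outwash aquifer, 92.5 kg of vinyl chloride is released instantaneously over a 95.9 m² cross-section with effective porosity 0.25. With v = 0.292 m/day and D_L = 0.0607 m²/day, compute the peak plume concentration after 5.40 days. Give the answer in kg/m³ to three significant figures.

The peak of an instantaneous 1D plume sits at x = vt; there the Gaussian factor is 1 and C_max = M/(n_e·A·√(4πDt)), where n_e·A is the pore area the mass is dissolved in.
√(4πDt) = √(4π × 0.0607 × 5.40) = 2.030 m, so C_max = 92.5/(0.25 × 95.9 × 2.030) = 1.90 kg/m³.

1.90 kg/m³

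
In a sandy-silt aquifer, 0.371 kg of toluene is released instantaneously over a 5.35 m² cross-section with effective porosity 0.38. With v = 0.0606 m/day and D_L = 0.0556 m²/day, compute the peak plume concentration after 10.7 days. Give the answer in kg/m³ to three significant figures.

The peak of an instantaneous 1D plume sits at x = vt; there the Gaussian factor is 1 and C_max = M/(n_e·A·√(4πDt)), where n_e·A is the pore area the mass is dissolved in.
√(4πDt) = √(4π × 0.0556 × 10.7) = 2.734 m, so C_max = 0.371/(0.38 × 5.35 × 2.734) = 0.0667 kg/m³.

0.0667 kg/m³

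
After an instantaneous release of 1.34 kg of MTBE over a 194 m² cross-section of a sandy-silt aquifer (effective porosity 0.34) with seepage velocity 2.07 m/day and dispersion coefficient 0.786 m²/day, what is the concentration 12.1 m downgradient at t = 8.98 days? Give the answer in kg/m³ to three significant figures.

0.000486 kg/m³

For an instantaneous plane source, C(x,t) = M/(n_e·A·√(4πDt)) · exp(−(x−vt)²/(4Dt)), with n_e·A the pore (flow) area.
Plume center vt = 2.07 × 8.98 = 18.5886 m, so the well at 12.1 m is 6.4886 m upgradient of the peak.
√(4πDt) = 9.418 m, giving peak height M/(n_e·A·√(4πDt)) = 1.34/(0.34 × 194 × 9.418) = 0.002157 kg/m³.
(x−vt)²/(4Dt) = (-6.4886)²/(4 × 0.786 × 8.98) = 1.491; exp(−1.491) = 0.2251.
C = 0.002157 × 0.2251 = 0.000486 kg/m³.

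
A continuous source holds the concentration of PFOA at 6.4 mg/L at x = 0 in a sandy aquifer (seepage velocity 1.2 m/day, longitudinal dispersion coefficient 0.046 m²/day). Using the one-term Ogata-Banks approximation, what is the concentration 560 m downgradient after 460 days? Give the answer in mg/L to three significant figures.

0.700 mg/L

For a continuous step input, C/C₀ ≈ ½·erfc((x−vt)/(2√(Dt))).
vt = 1.2 × 460 = 552 m and 2√(Dt) = 2√(0.046 × 460) = 9.200 m.
Argument (x−vt)/(2√(Dt)) = (560 − 552)/9.200 = 0.8696; ½·erfc(0.8696) = 0.1094.
C = 6.4 × 0.1094 = 0.700 mg/L.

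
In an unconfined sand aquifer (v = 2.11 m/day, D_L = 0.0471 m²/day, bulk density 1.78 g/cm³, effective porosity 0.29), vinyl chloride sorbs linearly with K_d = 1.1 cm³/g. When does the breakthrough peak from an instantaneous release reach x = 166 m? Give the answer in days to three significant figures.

Retardation factor R = 1 + ρ_b·K_d/n = 1 + 1.78 × 1.1/0.29 = 7.752.
Sorption retards both mechanisms: v_R = v/R = 0.2722 m/day, D_R = D/R = 0.006076 m²/day.
Peak time from v_R²t² + 2D_R t − x² = 0: t = (√(D_R² + v_R²x²) − D_R)/v_R².
√(D_R² + v_R²x²) = √(0.006076² + 0.2722² × 166²) = 45.19; v_R² = 0.07409.
t = (45.19 − 0.006076)/0.07409 = 610 days.

610 days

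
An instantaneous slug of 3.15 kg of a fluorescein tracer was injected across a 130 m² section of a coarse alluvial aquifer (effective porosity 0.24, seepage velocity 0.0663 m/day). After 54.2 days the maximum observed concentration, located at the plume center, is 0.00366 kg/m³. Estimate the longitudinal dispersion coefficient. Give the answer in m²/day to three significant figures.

At the plume center C_max = M/(n_e·A·√(4πDt)), so D = M²/(4πt·(n_e·A·C_max)²).
n_e·A·C_max = 0.24 × 130 × 0.00366 = 0.1142 kg/m.
D = 3.15²/(4π × 54.2 × 0.1142²) = 1.12 m²/day.

1.12 m²/day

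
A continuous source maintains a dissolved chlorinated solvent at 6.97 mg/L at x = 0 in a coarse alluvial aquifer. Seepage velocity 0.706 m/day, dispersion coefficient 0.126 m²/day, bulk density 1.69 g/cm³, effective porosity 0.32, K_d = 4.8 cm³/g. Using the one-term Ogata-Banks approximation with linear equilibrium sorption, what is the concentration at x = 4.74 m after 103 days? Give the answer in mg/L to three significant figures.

Retardation factor R = 1 + ρ_b·K_d/n = 1 + 1.69 × 4.8/0.32 = 26.35.
Sorption retards both mechanisms: v_R = v/R = 0.02679 m/day, D_R = D/R = 0.004782 m²/day.
v_R·t = 0.02679 × 103 = 2.75937 m; 2√(D_R t) = 1.404 m; argument = (4.74 − 2.75937)/1.404 = 1.411.
C = C₀ × ½·erfc(1.411) = 6.97 × 0.02300 = 0.160 mg/L.

0.160 mg/L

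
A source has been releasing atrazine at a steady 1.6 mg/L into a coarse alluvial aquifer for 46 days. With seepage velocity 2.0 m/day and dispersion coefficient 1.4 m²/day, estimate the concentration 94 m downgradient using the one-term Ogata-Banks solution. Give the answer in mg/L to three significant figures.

0.688 mg/L

For a continuous step input, C/C₀ ≈ ½·erfc((x−vt)/(2√(Dt))).
vt = 2.0 × 46 = 92 m and 2√(Dt) = 2√(1.4 × 46) = 16.05 m.
Argument (x−vt)/(2√(Dt)) = (94 − 92)/16.05 = 0.1246; ½·erfc(0.1246) = 0.4301.
C = 1.6 × 0.4301 = 0.688 mg/L.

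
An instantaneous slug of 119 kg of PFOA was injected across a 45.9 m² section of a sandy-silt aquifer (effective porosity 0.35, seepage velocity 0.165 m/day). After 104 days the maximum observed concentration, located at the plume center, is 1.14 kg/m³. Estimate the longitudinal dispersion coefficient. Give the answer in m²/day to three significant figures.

0.0323 m²/day

At the plume center C_max = M/(n_e·A·√(4πDt)), so D = M²/(4πt·(n_e·A·C_max)²).
n_e·A·C_max = 0.35 × 45.9 × 1.14 = 18.31 kg/m.
D = 119²/(4π × 104 × 18.31²) = 0.0323 m²/day.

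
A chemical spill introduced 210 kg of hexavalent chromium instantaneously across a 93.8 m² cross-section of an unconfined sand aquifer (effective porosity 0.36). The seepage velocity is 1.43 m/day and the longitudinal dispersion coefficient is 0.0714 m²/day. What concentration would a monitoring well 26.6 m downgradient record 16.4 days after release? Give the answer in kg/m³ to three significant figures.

For an instantaneous plane source, C(x,t) = M/(n_e·A·√(4πDt)) · exp(−(x−vt)²/(4Dt)), with n_e·A the pore (flow) area.
Plume center vt = 1.43 × 16.4 = 23.452 m, so the well at 26.6 m is 3.148 m downgradient of the peak.
√(4πDt) = 3.836 m, giving peak height M/(n_e·A·√(4πDt)) = 210/(0.36 × 93.8 × 3.836) = 1.621 kg/m³.
(x−vt)²/(4Dt) = (3.148)²/(4 × 0.0714 × 16.4) = 2.116; exp(−2.116) = 0.1205.
C = 1.621 × 0.1205 = 0.195 kg/m³.

0.195 kg/m³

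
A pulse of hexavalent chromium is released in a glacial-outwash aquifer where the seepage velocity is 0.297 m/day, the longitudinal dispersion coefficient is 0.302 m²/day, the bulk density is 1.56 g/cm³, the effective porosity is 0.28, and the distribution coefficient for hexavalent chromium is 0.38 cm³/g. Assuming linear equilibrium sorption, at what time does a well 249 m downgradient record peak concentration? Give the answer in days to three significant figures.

2600 days

Retardation factor R = 1 + ρ_b·K_d/n = 1 + 1.56 × 0.38/0.28 = 3.117.
Sorption retards both mechanisms: v_R = v/R = 0.09528 m/day, D_R = D/R = 0.09689 m²/day.
Peak time from v_R²t² + 2D_R t − x² = 0: t = (√(D_R² + v_R²x²) − D_R)/v_R².
√(D_R² + v_R²x²) = √(0.09689² + 0.09528² × 249²) = 23.72; v_R² = 0.009078.
t = (23.72 − 0.09689)/0.009078 = 2600 days.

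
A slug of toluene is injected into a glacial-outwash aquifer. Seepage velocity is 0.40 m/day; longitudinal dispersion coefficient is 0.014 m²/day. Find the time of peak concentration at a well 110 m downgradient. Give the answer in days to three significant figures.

275 days

For the 1D instantaneous-source solution, setting ∂C/∂t = 0 at fixed x gives v²t² + 2Dt − x² = 0, so t = (√(D² + v²x²) − D)/v².
√(D² + v²x²) = √(0.014² + 0.40² × 110²) = 44.00; v² = 0.16.
t = (44.00 − 0.014)/0.16 = 275 days (vs. the pure-advection estimate x/v = 275 d).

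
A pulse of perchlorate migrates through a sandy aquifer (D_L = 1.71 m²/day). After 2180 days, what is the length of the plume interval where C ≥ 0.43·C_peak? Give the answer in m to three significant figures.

224 m

The plume is Gaussian with σ = √(2Dt) = √(2 × 1.71 × 2180) = 86.35 m.
C/C_peak = exp(−Δx²/(2σ²)) = 0.43 ⇒ Δx = σ·√(−2 ln 0.43) = 86.35 × 1.299 = 112.2 m.
Width = 2Δx = 224 m.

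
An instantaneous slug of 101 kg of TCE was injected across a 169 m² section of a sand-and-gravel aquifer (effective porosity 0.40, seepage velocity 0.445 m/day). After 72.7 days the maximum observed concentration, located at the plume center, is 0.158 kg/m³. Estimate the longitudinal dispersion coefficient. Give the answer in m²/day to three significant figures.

0.0979 m²/day

At the plume center C_max = M/(n_e·A·√(4πDt)), so D = M²/(4πt·(n_e·A·C_max)²).
n_e·A·C_max = 0.40 × 169 × 0.158 = 10.68 kg/m.
D = 101²/(4π × 72.7 × 10.68²) = 0.0979 m²/day.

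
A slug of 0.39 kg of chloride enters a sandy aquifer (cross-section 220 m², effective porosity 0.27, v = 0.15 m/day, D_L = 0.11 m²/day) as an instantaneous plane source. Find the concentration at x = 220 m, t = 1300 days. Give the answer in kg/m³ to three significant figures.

5.19e-05 kg/m³

For an instantaneous plane source, C(x,t) = M/(n_e·A·√(4πDt)) · exp(−(x−vt)²/(4Dt)), with n_e·A the pore (flow) area.
Plume center vt = 0.15 × 1300 = 195 m, so the well at 220 m is 25 m downgradient of the peak.
√(4πDt) = 42.39 m, giving peak height M/(n_e·A·√(4πDt)) = 0.39/(0.27 × 220 × 42.39) = 0.0001549 kg/m³.
(x−vt)²/(4Dt) = (25)²/(4 × 0.11 × 1300) = 1.093; exp(−1.093) = 0.3352.
C = 0.0001549 × 0.3352 = 5.19e-05 kg/m³.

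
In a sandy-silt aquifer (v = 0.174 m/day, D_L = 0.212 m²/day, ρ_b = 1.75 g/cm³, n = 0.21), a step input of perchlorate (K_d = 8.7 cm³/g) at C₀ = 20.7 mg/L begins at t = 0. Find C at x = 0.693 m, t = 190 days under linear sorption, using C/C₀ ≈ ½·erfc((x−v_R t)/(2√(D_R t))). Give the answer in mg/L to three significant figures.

8.45 mg/L

Retardation factor R = 1 + ρ_b·K_d/n = 1 + 1.75 × 8.7/0.21 = 73.50.
Sorption retards both mechanisms: v_R = v/R = 0.002367 m/day, D_R = D/R = 0.002884 m²/day.
v_R·t = 0.002367 × 190 = 0.44973 m; 2√(D_R t) = 1.480 m; argument = (0.693 − 0.44973)/1.480 = 0.1644.
C = C₀ × ½·erfc(0.1644) = 20.7 × 0.4081 = 8.45 mg/L.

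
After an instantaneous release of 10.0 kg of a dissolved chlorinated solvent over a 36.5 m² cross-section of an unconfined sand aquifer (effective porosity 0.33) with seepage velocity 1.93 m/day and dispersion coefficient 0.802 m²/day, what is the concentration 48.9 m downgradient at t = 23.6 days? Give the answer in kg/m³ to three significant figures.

0.0464 kg/m³

For an instantaneous plane source, C(x,t) = M/(n_e·A·√(4πDt)) · exp(−(x−vt)²/(4Dt)), with n_e·A the pore (flow) area.
Plume center vt = 1.93 × 23.6 = 45.548 m, so the well at 48.9 m is 3.352 m downgradient of the peak.
√(4πDt) = 15.42 m, giving peak height M/(n_e·A·√(4πDt)) = 10.0/(0.33 × 36.5 × 15.42) = 0.05384 kg/m³.
(x−vt)²/(4Dt) = (3.352)²/(4 × 0.802 × 23.6) = 0.1484; exp(−0.1484) = 0.8621.
C = 0.05384 × 0.8621 = 0.0464 kg/m³.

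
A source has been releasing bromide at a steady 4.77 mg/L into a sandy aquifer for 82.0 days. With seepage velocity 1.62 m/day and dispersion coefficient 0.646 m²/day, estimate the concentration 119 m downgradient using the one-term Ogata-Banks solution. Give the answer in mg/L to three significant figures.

4.34 mg/L

For a continuous step input, C/C₀ ≈ ½·erfc((x−vt)/(2√(Dt))).
vt = 1.62 × 82.0 = 132.84 m and 2√(Dt) = 2√(0.646 × 82.0) = 14.56 m.
Argument (x−vt)/(2√(Dt)) = (119 − 132.84)/14.56 = -0.9505; ½·erfc(-0.9505) = 0.9106.
C = 4.77 × 0.9106 = 4.34 mg/L.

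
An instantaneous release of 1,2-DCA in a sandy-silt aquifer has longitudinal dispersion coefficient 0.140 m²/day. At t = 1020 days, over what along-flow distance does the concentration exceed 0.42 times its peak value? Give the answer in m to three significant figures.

The plume is Gaussian with σ = √(2Dt) = √(2 × 0.140 × 1020) = 16.90 m.
C/C_peak = exp(−Δx²/(2σ²)) = 0.42 ⇒ Δx = σ·√(−2 ln 0.42) = 16.90 × 1.317 = 22.26 m.
Width = 2Δx = 44.5 m.

44.5 m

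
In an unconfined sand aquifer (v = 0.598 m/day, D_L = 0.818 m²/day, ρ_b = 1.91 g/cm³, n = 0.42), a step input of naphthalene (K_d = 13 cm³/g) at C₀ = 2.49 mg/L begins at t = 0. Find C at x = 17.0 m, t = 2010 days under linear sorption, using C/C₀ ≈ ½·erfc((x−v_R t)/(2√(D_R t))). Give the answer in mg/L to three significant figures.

1.64 mg/L

Retardation factor R = 1 + ρ_b·K_d/n = 1 + 1.91 × 13/0.42 = 60.12.
Sorption retards both mechanisms: v_R = v/R = 0.009947 m/day, D_R = D/R = 0.01361 m²/day.
v_R·t = 0.009947 × 2010 = 19.99347 m; 2√(D_R t) = 10.46 m; argument = (17.0 − 19.99347)/10.46 = -0.2862.
C = C₀ × ½·erfc(-0.2862) = 2.49 × 0.6572 = 1.64 mg/L.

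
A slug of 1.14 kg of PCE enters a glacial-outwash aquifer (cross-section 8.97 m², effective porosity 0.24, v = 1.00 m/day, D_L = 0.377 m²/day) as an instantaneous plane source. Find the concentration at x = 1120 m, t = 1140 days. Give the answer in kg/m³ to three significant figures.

For an instantaneous plane source, C(x,t) = M/(n_e·A·√(4πDt)) · exp(−(x−vt)²/(4Dt)), with n_e·A the pore (flow) area.
Plume center vt = 1.00 × 1140 = 1140 m, so the well at 1120 m is 20 m upgradient of the peak.
√(4πDt) = 73.49 m, giving peak height M/(n_e·A·√(4πDt)) = 1.14/(0.24 × 8.97 × 73.49) = 0.007206 kg/m³.
(x−vt)²/(4Dt) = (-20)²/(4 × 0.377 × 1140) = 0.2327; exp(−0.2327) = 0.7924.
C = 0.007206 × 0.7924 = 0.00571 kg/m³.

0.00571 kg/m³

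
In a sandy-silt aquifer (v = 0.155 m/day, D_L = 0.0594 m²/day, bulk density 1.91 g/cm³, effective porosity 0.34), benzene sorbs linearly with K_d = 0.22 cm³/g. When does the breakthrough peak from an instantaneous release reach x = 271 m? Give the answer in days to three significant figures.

Retardation factor R = 1 + ρ_b·K_d/n = 1 + 1.91 × 0.22/0.34 = 2.236.
Sorption retards both mechanisms: v_R = v/R = 0.06932 m/day, D_R = D/R = 0.02657 m²/day.
Peak time from v_R²t² + 2D_R t − x² = 0: t = (√(D_R² + v_R²x²) − D_R)/v_R².
√(D_R² + v_R²x²) = √(0.02657² + 0.06932² × 271²) = 18.79; v_R² = 0.004805.
t = (18.79 − 0.02657)/0.004805 = 3900 days.

3900 days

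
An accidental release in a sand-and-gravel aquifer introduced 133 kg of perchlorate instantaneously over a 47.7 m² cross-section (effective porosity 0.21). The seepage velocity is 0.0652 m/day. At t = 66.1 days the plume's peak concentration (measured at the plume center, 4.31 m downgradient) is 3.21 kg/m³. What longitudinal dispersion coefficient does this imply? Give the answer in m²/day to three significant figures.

At the plume center C_max = M/(n_e·A·√(4πDt)), so D = M²/(4πt·(n_e·A·C_max)²).
n_e·A·C_max = 0.21 × 47.7 × 3.21 = 32.15 kg/m.
D = 133²/(4π × 66.1 × 32.15²) = 0.0206 m²/day.

0.0206 m²/day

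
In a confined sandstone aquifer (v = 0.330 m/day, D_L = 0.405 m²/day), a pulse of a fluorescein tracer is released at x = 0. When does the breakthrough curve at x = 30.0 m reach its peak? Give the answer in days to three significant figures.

For the 1D instantaneous-source solution, setting ∂C/∂t = 0 at fixed x gives v²t² + 2Dt − x² = 0, so t = (√(D² + v²x²) − D)/v².
√(D² + v²x²) = √(0.405² + 0.330² × 30.0²) = 9.908; v² = 0.1089.
t = (9.908 − 0.405)/0.1089 = 87.3 days (vs. the pure-advection estimate x/v = 90.9 d).

87.3 days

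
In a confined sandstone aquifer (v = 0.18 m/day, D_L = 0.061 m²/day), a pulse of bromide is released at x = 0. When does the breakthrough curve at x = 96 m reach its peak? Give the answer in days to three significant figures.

531 days

For the 1D instantaneous-source solution, setting ∂C/∂t = 0 at fixed x gives v²t² + 2Dt − x² = 0, so t = (√(D² + v²x²) − D)/v².
√(D² + v²x²) = √(0.061² + 0.18² × 96²) = 17.28; v² = 0.0324.
t = (17.28 − 0.061)/0.0324 = 531 days (vs. the pure-advection estimate x/v = 533 d).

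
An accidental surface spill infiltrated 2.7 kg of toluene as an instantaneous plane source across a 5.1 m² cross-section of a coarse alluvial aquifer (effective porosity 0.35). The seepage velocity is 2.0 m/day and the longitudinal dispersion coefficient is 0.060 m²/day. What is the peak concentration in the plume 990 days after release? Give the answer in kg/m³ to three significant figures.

The peak of an instantaneous 1D plume sits at x = vt; there the Gaussian factor is 1 and C_max = M/(n_e·A·√(4πDt)), where n_e·A is the pore area the mass is dissolved in.
√(4πDt) = √(4π × 0.060 × 990) = 27.32 m, so C_max = 2.7/(0.35 × 5.1 × 27.32) = 0.0554 kg/m³.

0.0554 kg/m³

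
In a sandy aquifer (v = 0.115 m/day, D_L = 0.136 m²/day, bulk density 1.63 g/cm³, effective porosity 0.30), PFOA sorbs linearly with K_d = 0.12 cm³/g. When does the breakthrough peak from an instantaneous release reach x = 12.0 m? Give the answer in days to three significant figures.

156 days

Retardation factor R = 1 + ρ_b·K_d/n = 1 + 1.63 × 0.12/0.30 = 1.652.
Sorption retards both mechanisms: v_R = v/R = 0.06961 m/day, D_R = D/R = 0.08232 m²/day.
Peak time from v_R²t² + 2D_R t − x² = 0: t = (√(D_R² + v_R²x²) − D_R)/v_R².
√(D_R² + v_R²x²) = √(0.08232² + 0.06961² × 12.0²) = 0.8394; v_R² = 0.004846.
t = (0.8394 − 0.08232)/0.004846 = 156 days.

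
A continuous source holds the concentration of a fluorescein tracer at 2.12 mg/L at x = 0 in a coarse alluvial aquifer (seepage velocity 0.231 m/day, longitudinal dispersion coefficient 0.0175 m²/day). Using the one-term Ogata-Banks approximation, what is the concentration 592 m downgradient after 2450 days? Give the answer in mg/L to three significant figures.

0.00520 mg/L

For a continuous step input, C/C₀ ≈ ½·erfc((x−vt)/(2√(Dt))).
vt = 0.231 × 2450 = 565.95 m and 2√(Dt) = 2√(0.0175 × 2450) = 13.10 m.
Argument (x−vt)/(2√(Dt)) = (592 − 565.95)/13.10 = 1.989; ½·erfc(1.989) = 0.002455.
C = 2.12 × 0.002455 = 0.00520 mg/L.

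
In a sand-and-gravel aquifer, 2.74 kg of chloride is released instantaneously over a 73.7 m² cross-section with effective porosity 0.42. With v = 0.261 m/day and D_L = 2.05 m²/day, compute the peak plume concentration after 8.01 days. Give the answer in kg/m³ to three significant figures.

0.00616 kg/m³

The peak of an instantaneous 1D plume sits at x = vt; there the Gaussian factor is 1 and C_max = M/(n_e·A·√(4πDt)), where n_e·A is the pore area the mass is dissolved in.
√(4πDt) = √(4π × 2.05 × 8.01) = 14.36 m, so C_max = 2.74/(0.42 × 73.7 × 14.36) = 0.00616 kg/m³.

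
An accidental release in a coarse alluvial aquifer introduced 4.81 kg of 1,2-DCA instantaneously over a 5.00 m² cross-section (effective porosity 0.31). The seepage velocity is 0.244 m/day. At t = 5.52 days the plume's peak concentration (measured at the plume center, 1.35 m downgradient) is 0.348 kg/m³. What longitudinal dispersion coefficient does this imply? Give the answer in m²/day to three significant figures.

1.15 m²/day

At the plume center C_max = M/(n_e·A·√(4πDt)), so D = M²/(4πt·(n_e·A·C_max)²).
n_e·A·C_max = 0.31 × 5.00 × 0.348 = 0.5394 kg/m.
D = 4.81²/(4π × 5.52 × 0.5394²) = 1.15 m²/day.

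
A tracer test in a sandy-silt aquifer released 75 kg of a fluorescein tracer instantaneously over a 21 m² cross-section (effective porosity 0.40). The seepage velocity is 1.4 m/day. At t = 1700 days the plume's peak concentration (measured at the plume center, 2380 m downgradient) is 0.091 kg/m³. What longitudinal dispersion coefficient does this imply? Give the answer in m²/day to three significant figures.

0.451 m²/day

At the plume center C_max = M/(n_e·A·√(4πDt)), so D = M²/(4πt·(n_e·A·C_max)²).
n_e·A·C_max = 0.40 × 21 × 0.091 = 0.7644 kg/m.
D = 75²/(4π × 1700 × 0.7644²) = 0.451 m²/day.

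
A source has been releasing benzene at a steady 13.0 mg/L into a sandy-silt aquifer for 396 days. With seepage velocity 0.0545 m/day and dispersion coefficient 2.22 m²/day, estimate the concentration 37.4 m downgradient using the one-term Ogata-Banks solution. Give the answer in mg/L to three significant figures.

For a continuous step input, C/C₀ ≈ ½·erfc((x−vt)/(2√(Dt))).
vt = 0.0545 × 396 = 21.582 m and 2√(Dt) = 2√(2.22 × 396) = 59.30 m.
Argument (x−vt)/(2√(Dt)) = (37.4 − 21.582)/59.30 = 0.2667; ½·erfc(0.2667) = 0.3530.
C = 13.0 × 0.3530 = 4.59 mg/L.

4.59 mg/L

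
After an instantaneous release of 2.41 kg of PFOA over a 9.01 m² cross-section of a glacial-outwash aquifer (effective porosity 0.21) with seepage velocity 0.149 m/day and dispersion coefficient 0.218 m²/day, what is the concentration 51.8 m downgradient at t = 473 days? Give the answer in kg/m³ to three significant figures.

For an instantaneous plane source, C(x,t) = M/(n_e·A·√(4πDt)) · exp(−(x−vt)²/(4Dt)), with n_e·A the pore (flow) area.
Plume center vt = 0.149 × 473 = 70.477 m, so the well at 51.8 m is 18.677 m upgradient of the peak.
√(4πDt) = 36.00 m, giving peak height M/(n_e·A·√(4πDt)) = 2.41/(0.21 × 9.01 × 36.00) = 0.03538 kg/m³.
(x−vt)²/(4Dt) = (-18.677)²/(4 × 0.218 × 473) = 0.8457; exp(−0.8457) = 0.4293.
C = 0.03538 × 0.4293 = 0.0152 kg/m³.

0.0152 kg/m³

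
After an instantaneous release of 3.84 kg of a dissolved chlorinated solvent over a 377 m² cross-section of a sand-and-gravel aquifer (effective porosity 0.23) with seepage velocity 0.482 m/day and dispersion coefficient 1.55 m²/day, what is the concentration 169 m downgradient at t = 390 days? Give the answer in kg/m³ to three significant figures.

For an instantaneous plane source, C(x,t) = M/(n_e·A·√(4πDt)) · exp(−(x−vt)²/(4Dt)), with n_e·A the pore (flow) area.
Plume center vt = 0.482 × 390 = 187.98 m, so the well at 169 m is 18.98 m upgradient of the peak.
√(4πDt) = 87.16 m, giving peak height M/(n_e·A·√(4πDt)) = 3.84/(0.23 × 377 × 87.16) = 0.0005081 kg/m³.
(x−vt)²/(4Dt) = (-18.98)²/(4 × 1.55 × 390) = 0.1490; exp(−0.1490) = 0.8616.
C = 0.0005081 × 0.8616 = 0.000438 kg/m³.

0.000438 kg/m³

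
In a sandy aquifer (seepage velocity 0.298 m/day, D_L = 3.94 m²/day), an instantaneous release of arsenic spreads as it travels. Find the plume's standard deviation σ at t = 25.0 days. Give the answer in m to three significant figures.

14.0 m

Dispersive spreading gives a Gaussian with σ² = 2Dt; advection only shifts the center.
σ = √(2 × 3.94 × 25.0) = 14.0 m.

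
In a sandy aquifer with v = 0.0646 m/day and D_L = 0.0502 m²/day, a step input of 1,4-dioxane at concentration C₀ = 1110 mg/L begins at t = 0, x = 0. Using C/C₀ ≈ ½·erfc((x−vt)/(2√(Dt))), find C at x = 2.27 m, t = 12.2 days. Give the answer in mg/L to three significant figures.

100 mg/L

For a continuous step input, C/C₀ ≈ ½·erfc((x−vt)/(2√(Dt))).
vt = 0.0646 × 12.2 = 0.78812 m and 2√(Dt) = 2√(0.0502 × 12.2) = 1.565 m.
Argument (x−vt)/(2√(Dt)) = (2.27 − 0.78812)/1.565 = 0.9469; ½·erfc(0.9469) = 0.09027.
C = 1110 × 0.09027 = 100 mg/L.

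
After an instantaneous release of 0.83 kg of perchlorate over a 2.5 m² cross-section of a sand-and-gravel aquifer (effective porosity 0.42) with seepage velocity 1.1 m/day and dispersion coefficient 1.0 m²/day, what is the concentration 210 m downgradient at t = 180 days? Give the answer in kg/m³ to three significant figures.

0.0136 kg/m³

For an instantaneous plane source, C(x,t) = M/(n_e·A·√(4πDt)) · exp(−(x−vt)²/(4Dt)), with n_e·A the pore (flow) area.
Plume center vt = 1.1 × 180 = 198 m, so the well at 210 m is 12 m downgradient of the peak.
√(4πDt) = 47.56 m, giving peak height M/(n_e·A·√(4πDt)) = 0.83/(0.42 × 2.5 × 47.56) = 0.01662 kg/m³.
(x−vt)²/(4Dt) = (12)²/(4 × 1.0 × 180) = 0.2000; exp(−0.2000) = 0.8187.
C = 0.01662 × 0.8187 = 0.0136 kg/m³.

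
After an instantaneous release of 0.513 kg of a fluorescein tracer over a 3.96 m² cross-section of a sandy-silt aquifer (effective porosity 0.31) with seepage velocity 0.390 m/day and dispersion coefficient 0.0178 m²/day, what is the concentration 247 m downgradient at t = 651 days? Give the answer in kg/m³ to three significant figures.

0.0124 kg/m³

For an instantaneous plane source, C(x,t) = M/(n_e·A·√(4πDt)) · exp(−(x−vt)²/(4Dt)), with n_e·A the pore (flow) area.
Plume center vt = 0.390 × 651 = 253.89 m, so the well at 247 m is 6.89 m upgradient of the peak.
√(4πDt) = 12.07 m, giving peak height M/(n_e·A·√(4πDt)) = 0.513/(0.31 × 3.96 × 12.07) = 0.03462 kg/m³.
(x−vt)²/(4Dt) = (-6.89)²/(4 × 0.0178 × 651) = 1.024; exp(−1.024) = 0.3592.
C = 0.03462 × 0.3592 = 0.0124 kg/m³.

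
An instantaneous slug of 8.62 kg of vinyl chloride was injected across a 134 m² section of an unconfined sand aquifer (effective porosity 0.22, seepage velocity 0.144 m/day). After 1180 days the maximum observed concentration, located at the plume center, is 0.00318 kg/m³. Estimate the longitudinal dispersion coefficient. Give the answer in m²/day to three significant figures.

0.570 m²/day

At the plume center C_max = M/(n_e·A·√(4πDt)), so D = M²/(4πt·(n_e·A·C_max)²).
n_e·A·C_max = 0.22 × 134 × 0.00318 = 0.09375 kg/m.
D = 8.62²/(4π × 1180 × 0.09375²) = 0.570 m²/day.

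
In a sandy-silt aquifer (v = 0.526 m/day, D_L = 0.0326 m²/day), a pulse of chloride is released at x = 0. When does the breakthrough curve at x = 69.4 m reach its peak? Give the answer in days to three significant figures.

For the 1D instantaneous-source solution, setting ∂C/∂t = 0 at fixed x gives v²t² + 2Dt − x² = 0, so t = (√(D² + v²x²) − D)/v².
√(D² + v²x²) = √(0.0326² + 0.526² × 69.4²) = 36.50; v² = 0.276676.
t = (36.50 − 0.0326)/0.276676 = 132 days (vs. the pure-advection estimate x/v = 132 d).

132 days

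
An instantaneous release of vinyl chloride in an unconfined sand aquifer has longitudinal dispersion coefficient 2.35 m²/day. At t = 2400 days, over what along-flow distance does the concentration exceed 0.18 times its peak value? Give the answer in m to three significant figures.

The plume is Gaussian with σ = √(2Dt) = √(2 × 2.35 × 2400) = 106.2 m.
C/C_peak = exp(−Δx²/(2σ²)) = 0.18 ⇒ Δx = σ·√(−2 ln 0.18) = 106.2 × 1.852 = 196.7 m.
Width = 2Δx = 393 m.

393 m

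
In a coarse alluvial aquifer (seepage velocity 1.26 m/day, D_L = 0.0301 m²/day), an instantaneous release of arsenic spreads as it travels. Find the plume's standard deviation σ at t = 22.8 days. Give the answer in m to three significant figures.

1.17 m

Dispersive spreading gives a Gaussian with σ² = 2Dt; advection only shifts the center.
σ = √(2 × 0.0301 × 22.8) = 1.17 m.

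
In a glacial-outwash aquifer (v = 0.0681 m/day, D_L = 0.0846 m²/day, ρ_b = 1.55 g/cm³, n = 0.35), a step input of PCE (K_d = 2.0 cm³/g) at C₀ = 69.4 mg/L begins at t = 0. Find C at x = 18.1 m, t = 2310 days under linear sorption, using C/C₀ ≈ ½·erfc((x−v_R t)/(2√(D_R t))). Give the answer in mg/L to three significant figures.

Retardation factor R = 1 + ρ_b·K_d/n = 1 + 1.55 × 2.0/0.35 = 9.857.
Sorption retards both mechanisms: v_R = v/R = 0.006909 m/day, D_R = D/R = 0.008583 m²/day.
v_R·t = 0.006909 × 2310 = 15.95979 m; 2√(D_R t) = 8.905 m; argument = (18.1 − 15.95979)/8.905 = 0.2403.
C = C₀ × ½·erfc(0.2403) = 69.4 × 0.3670 = 25.5 mg/L.

25.5 mg/L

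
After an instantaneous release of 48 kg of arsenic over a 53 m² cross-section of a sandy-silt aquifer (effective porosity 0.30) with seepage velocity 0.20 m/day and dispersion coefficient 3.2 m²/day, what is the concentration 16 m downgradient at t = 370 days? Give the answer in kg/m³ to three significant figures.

For an instantaneous plane source, C(x,t) = M/(n_e·A·√(4πDt)) · exp(−(x−vt)²/(4Dt)), with n_e·A the pore (flow) area.
Plume center vt = 0.20 × 370 = 74 m, so the well at 16 m is 58 m upgradient of the peak.
√(4πDt) = 122.0 m, giving peak height M/(n_e·A·√(4πDt)) = 48/(0.30 × 53 × 122.0) = 0.02474 kg/m³.
(x−vt)²/(4Dt) = (-58)²/(4 × 3.2 × 370) = 0.7103; exp(−0.7103) = 0.4915.
C = 0.02474 × 0.4915 = 0.0122 kg/m³.

0.0122 kg/m³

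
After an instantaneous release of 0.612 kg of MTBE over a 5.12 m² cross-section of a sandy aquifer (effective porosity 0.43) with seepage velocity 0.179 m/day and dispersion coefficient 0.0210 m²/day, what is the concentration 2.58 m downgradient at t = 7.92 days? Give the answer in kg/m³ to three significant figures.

For an instantaneous plane source, C(x,t) = M/(n_e·A·√(4πDt)) · exp(−(x−vt)²/(4Dt)), with n_e·A the pore (flow) area.
Plume center vt = 0.179 × 7.92 = 1.41768 m, so the well at 2.58 m is 1.16232 m downgradient of the peak.
√(4πDt) = 1.446 m, giving peak height M/(n_e·A·√(4πDt)) = 0.612/(0.43 × 5.12 × 1.446) = 0.1922 kg/m³.
(x−vt)²/(4Dt) = (1.16232)²/(4 × 0.0210 × 7.92) = 2.031; exp(−2.031) = 0.1312.
C = 0.1922 × 0.1312 = 0.0252 kg/m³.

0.0252 kg/m³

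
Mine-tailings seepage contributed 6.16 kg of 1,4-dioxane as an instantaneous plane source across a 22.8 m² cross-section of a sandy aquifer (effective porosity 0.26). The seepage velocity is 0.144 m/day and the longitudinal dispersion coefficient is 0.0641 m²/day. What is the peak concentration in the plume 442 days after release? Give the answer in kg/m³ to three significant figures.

0.0551 kg/m³

The peak of an instantaneous 1D plume sits at x = vt; there the Gaussian factor is 1 and C_max = M/(n_e·A·√(4πDt)), where n_e·A is the pore area the mass is dissolved in.
√(4πDt) = √(4π × 0.0641 × 442) = 18.87 m, so C_max = 6.16/(0.26 × 22.8 × 18.87) = 0.0551 kg/m³.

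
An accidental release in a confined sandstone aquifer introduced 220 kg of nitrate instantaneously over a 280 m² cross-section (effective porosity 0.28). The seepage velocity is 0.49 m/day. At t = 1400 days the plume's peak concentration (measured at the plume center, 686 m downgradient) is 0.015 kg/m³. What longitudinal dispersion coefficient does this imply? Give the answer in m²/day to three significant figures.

1.99 m²/day

At the plume center C_max = M/(n_e·A·√(4πDt)), so D = M²/(4πt·(n_e·A·C_max)²).
n_e·A·C_max = 0.28 × 280 × 0.015 = 1.176 kg/m.
D = 220²/(4π × 1400 × 1.176²) = 1.99 m²/day.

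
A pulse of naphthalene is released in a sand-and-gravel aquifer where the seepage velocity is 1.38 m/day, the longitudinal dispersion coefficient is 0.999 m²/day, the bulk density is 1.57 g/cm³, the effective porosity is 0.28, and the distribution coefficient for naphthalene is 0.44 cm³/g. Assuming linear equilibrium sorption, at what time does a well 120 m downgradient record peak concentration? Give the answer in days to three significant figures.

Retardation factor R = 1 + ρ_b·K_d/n = 1 + 1.57 × 0.44/0.28 = 3.467.
Sorption retards both mechanisms: v_R = v/R = 0.3980 m/day, D_R = D/R = 0.2881 m²/day.
Peak time from v_R²t² + 2D_R t − x² = 0: t = (√(D_R² + v_R²x²) − D_R)/v_R².
√(D_R² + v_R²x²) = √(0.2881² + 0.3980² × 120²) = 47.76; v_R² = 0.1584.
t = (47.76 − 0.2881)/0.1584 = 300 days.

300 days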